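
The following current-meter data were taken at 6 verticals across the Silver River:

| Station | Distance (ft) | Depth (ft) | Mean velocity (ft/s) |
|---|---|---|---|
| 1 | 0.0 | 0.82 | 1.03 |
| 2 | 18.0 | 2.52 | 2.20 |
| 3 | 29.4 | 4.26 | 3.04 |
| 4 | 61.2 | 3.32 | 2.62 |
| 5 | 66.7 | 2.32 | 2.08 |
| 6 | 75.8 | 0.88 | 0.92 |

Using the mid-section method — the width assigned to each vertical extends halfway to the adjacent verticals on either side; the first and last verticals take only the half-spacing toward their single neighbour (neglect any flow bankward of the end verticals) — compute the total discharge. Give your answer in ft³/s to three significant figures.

570 ft³/s

w_1 = (18.0 − 0.0)/2 = 9 ft; q_1 = 1.03 × 0.82 × 9 = 7.601 ft³/s
w_2 = (29.4 − 0.0)/2 = 14.7 ft; q_2 = 2.20 × 2.52 × 14.7 = 81.50 ft³/s
w_3 = (61.2 − 18.0)/2 = 21.6 ft; q_3 = 3.04 × 4.26 × 21.6 = 279.7 ft³/s
w_4 = (66.7 − 29.4)/2 = 18.65 ft; q_4 = 2.62 × 3.32 × 18.65 = 162.2 ft³/s
w_5 = (75.8 − 61.2)/2 = 7.3 ft; q_5 = 2.08 × 2.32 × 7.3 = 35.23 ft³/s
w_6 = (75.8 − 66.7)/2 = 4.55 ft; q_6 = 0.92 × 0.88 × 4.55 = 3.684 ft³/s
Q = Σ qᵢ = 570.0 ft³/s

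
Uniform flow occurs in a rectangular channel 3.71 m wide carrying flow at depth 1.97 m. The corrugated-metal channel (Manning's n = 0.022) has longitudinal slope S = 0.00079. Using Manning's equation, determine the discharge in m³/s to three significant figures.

A = b·y = 3.71 × 1.97 = 7.309 m²
P = b + 2y = 3.71 + 2×1.97 = 7.650 m
R = A/P = 7.309/7.650 = 0.9554 m
Q = (1/n)·A·R^(2/3)·S^(1/2) = (1/0.022) × 7.309 × 0.9554^(2/3) × 0.00079^(1/2) = 9.058 m³/s

9.06 m³/s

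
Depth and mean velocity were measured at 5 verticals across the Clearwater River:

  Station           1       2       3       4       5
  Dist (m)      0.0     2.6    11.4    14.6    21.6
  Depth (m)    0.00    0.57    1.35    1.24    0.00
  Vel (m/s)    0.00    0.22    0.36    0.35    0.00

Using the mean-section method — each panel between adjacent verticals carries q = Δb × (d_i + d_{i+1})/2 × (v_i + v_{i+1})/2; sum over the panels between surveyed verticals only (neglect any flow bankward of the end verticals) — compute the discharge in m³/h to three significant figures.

17100 m³/h

Panel 1-2: Δb = 2.6 m, d̄ = (0.00+0.57)/2 = 0.285, v̄ = (0.00+0.22)/2 = 0.11 → q = 2.6×0.285×0.11 = 0.08151 m³/s
Panel 2-3: Δb = 8.8 m, d̄ = (0.57+1.35)/2 = 0.96, v̄ = (0.22+0.36)/2 = 0.29 → q = 8.8×0.96×0.29 = 2.450 m³/s
Panel 3-4: Δb = 3.2 m, d̄ = (1.35+1.24)/2 = 1.295, v̄ = (0.36+0.35)/2 = 0.355 → q = 3.2×1.295×0.355 = 1.471 m³/s
Panel 4-5: Δb = 7 m, d̄ = (1.24+0.00)/2 = 0.62, v̄ = (0.35+0.00)/2 = 0.175 → q = 7×0.62×0.175 = 0.7595 m³/s
Q = Σ q = 4.762 m³/s
= 4.762 × 3600 = 17140 m³/h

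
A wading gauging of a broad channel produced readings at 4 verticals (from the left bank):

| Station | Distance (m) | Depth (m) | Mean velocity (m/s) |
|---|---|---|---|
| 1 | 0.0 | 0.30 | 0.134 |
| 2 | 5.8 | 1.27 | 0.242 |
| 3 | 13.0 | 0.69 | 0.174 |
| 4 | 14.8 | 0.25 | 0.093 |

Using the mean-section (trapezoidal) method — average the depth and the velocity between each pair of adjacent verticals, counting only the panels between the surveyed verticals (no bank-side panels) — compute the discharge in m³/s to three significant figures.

Panel 1-2: Δb = 5.8 m, d̄ = (0.30+1.27)/2 = 0.785, v̄ = (0.134+0.242)/2 = 0.188 → q = 5.8×0.785×0.188 = 0.8560 m³/s
Panel 2-3: Δb = 7.2 m, d̄ = (1.27+0.69)/2 = 0.98, v̄ = (0.242+0.174)/2 = 0.208 → q = 7.2×0.98×0.208 = 1.468 m³/s
Panel 3-4: Δb = 1.8 m, d̄ = (0.69+0.25)/2 = 0.47, v̄ = (0.174+0.093)/2 = 0.1335 → q = 1.8×0.47×0.1335 = 0.1129 m³/s
Q = Σ q = 2.437 m³/s

2.44 m³/s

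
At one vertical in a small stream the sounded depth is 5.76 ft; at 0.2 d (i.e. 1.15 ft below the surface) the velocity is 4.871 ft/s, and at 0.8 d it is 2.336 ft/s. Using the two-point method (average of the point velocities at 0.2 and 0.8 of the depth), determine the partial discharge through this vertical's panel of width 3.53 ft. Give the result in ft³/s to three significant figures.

v̄ = (4.871 + 2.336) / 2 = 3.604 ft/s
q = v̄ × d × w = 3.604 × 5.76 × 3.53 = 73.27 ft³/s

73.3 ft³/s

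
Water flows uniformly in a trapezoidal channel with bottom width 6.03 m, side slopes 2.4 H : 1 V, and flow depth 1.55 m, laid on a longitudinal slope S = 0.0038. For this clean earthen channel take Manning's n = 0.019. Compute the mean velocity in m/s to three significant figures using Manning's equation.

3.40 m/s

A = (b + z·y)·y = (6.03 + 2.4×1.55)×1.55 = 15.11 m²
P = b + 2y√(1+z²) = 6.03 + 2×1.55×√(1+2.4²) = 14.09 m
R = A/P = 15.11/14.09 = 1.073 m
Q = (1/n)·A·R^(2/3)·S^(1/2) = (1/0.019) × 15.11 × 1.073^(2/3) × 0.0038^(1/2) = 51.38 m³/s
V = Q/A = 51.38/15.11 = 3.400 m/s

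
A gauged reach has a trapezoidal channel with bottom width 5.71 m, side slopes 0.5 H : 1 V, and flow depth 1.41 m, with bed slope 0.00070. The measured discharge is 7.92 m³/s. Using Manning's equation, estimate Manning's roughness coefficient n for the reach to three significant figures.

0.0306

A = (b + z·y)·y = (5.71 + 0.5×1.41)×1.41 = 9.045 m²
P = b + 2y√(1+z²) = 5.71 + 2×1.41×√(1+0.5²) = 8.863 m
R = A/P = 9.045/8.863 = 1.021 m
n = (1/Q)·A·R^(2/3)·S^(1/2) = (1/7.92) × 9.045 × 1.014 × 0.02646 = 0.03063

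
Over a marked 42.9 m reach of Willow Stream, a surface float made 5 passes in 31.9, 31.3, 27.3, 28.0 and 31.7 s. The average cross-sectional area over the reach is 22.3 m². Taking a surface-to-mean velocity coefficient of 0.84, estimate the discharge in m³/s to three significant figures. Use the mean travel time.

t̄ = (31.9 + 31.3 + 27.3 + 28.0 + 31.7) / 5 = 30.04 s
v_surface = L / t̄ = 42.9 / 30.04 = 1.428 m/s
v_mean = 0.84 × 1.428 = 1.200 m/s
Q = A × v_mean = 22.3 × 1.200 = 26.75 m³/s

26.8 m³/s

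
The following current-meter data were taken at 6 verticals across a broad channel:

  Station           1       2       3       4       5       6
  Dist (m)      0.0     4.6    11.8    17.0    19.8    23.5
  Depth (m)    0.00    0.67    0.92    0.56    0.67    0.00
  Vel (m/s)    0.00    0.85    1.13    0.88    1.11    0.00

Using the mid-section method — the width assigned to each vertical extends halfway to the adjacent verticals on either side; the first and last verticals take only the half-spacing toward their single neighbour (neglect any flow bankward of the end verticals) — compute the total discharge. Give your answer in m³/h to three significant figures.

51100 m³/h

w_2 = (11.8 − 0.0)/2 = 5.9 m; q_2 = 0.85 × 0.67 × 5.9 = 3.360 m³/s
w_3 = (17.0 − 4.6)/2 = 6.2 m; q_3 = 1.13 × 0.92 × 6.2 = 6.446 m³/s
w_4 = (19.8 − 11.8)/2 = 4 m; q_4 = 0.88 × 0.56 × 4 = 1.971 m³/s
w_5 = (23.5 − 17.0)/2 = 3.25 m; q_5 = 1.11 × 0.67 × 3.25 = 2.417 m³/s
Stations 1, 6 contribute zero (depth or velocity is 0).
Q = Σ qᵢ = 14.19 m³/s
= 14.19 × 3600 = 51100 m³/h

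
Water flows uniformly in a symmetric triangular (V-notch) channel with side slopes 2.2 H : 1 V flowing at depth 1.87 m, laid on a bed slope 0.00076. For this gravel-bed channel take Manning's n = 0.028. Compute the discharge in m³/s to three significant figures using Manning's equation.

A = z·y² = 2.2×1.87² = 7.693 m²
P = 2y√(1+z²) = 2×1.87×√(1+2.2²) = 9.038 m
R = A/P = 7.693/9.038 = 0.8512 m
Q = (1/n)·A·R^(2/3)·S^(1/2) = (1/0.028) × 7.693 × 0.8512^(2/3) × 0.00076^(1/2) = 6.803 m³/s

6.80 m³/s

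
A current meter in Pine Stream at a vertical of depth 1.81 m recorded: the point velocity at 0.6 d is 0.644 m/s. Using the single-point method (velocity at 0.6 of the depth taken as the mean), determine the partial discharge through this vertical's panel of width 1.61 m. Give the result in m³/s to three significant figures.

v̄ = v₀.₆ = 0.644 m/s
q = v̄ × d × w = 0.6440 × 1.81 × 1.61 = 1.877 m³/s

1.88 m³/s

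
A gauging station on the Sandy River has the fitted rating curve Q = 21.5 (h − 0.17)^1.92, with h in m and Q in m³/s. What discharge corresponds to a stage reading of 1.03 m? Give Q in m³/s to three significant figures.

16.1 m³/s

Q = 21.5 × (1.03 − 0.17)^1.92 = 21.5 × 0.86^1.92 = 16.09 m³/s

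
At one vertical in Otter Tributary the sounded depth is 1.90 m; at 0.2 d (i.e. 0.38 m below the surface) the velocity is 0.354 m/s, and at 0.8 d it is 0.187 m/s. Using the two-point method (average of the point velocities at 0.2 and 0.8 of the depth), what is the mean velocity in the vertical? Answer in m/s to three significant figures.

0.271 m/s

v̄ = (0.354 + 0.187) / 2 = 0.2705 m/s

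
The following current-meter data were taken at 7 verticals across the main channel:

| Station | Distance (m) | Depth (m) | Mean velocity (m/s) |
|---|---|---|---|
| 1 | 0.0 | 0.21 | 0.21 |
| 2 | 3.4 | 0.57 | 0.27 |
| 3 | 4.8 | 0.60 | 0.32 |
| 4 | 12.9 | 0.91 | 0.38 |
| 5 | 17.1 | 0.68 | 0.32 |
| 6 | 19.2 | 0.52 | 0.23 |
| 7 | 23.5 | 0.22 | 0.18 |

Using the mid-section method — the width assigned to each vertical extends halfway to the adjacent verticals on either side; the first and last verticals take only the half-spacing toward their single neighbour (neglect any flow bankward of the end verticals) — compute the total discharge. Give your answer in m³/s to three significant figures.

w_1 = (3.4 − 0.0)/2 = 1.7 m; q_1 = 0.21 × 0.21 × 1.7 = 0.07497 m³/s
w_2 = (4.8 − 0.0)/2 = 2.4 m; q_2 = 0.27 × 0.57 × 2.4 = 0.3694 m³/s
w_3 = (12.9 − 3.4)/2 = 4.75 m; q_3 = 0.32 × 0.60 × 4.75 = 0.9120 m³/s
w_4 = (17.1 − 4.8)/2 = 6.15 m; q_4 = 0.38 × 0.91 × 6.15 = 2.127 m³/s
w_5 = (19.2 − 12.9)/2 = 3.15 m; q_5 = 0.32 × 0.68 × 3.15 = 0.6854 m³/s
w_6 = (23.5 − 17.1)/2 = 3.2 m; q_6 = 0.23 × 0.52 × 3.2 = 0.3827 m³/s
w_7 = (23.5 − 19.2)/2 = 2.15 m; q_7 = 0.18 × 0.22 × 2.15 = 0.08514 m³/s
Q = Σ qᵢ = 4.636 m³/s

4.64 m³/s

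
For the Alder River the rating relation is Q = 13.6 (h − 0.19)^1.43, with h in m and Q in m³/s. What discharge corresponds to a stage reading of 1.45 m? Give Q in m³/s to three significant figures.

Q = 13.6 × (1.45 − 0.19)^1.43 = 13.6 × 1.26^1.43 = 18.93 m³/s

18.9 m³/s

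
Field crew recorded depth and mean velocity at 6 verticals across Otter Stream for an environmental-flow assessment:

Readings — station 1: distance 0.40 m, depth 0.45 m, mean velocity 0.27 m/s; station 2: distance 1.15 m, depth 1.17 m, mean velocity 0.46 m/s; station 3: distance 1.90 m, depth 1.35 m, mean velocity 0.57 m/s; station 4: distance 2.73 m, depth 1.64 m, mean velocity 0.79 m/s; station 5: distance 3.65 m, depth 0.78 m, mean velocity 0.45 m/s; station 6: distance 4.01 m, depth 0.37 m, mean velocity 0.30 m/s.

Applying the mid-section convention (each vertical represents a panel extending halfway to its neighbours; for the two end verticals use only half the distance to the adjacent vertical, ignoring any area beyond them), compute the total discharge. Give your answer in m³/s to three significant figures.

w_1 = (1.15 − 0.40)/2 = 0.375 m; q_1 = 0.27 × 0.45 × 0.375 = 0.04556 m³/s
w_2 = (1.90 − 0.40)/2 = 0.75 m; q_2 = 0.46 × 1.17 × 0.75 = 0.4037 m³/s
w_3 = (2.73 − 1.15)/2 = 0.79 m; q_3 = 0.57 × 1.35 × 0.79 = 0.6079 m³/s
w_4 = (3.65 − 1.90)/2 = 0.875 m; q_4 = 0.79 × 1.64 × 0.875 = 1.134 m³/s
w_5 = (4.01 − 2.73)/2 = 0.64 m; q_5 = 0.45 × 0.78 × 0.64 = 0.2246 m³/s
w_6 = (4.01 − 3.65)/2 = 0.18 m; q_6 = 0.30 × 0.37 × 0.18 = 0.01998 m³/s
Q = Σ qᵢ = 2.435 m³/s

2.44 m³/s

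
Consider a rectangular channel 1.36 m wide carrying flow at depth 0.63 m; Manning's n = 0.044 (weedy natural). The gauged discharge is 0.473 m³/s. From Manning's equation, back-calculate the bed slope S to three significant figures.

0.00262

A = b·y = 1.36 × 0.63 = 0.8568 m²
P = b + 2y = 1.36 + 2×0.63 = 2.620 m
R = A/P = 0.8568/2.620 = 0.3270 m
S = (Q·n / (1·A·R^(2/3)))² = (0.473×0.044 / (1×0.8568×0.4747))² = 0.002619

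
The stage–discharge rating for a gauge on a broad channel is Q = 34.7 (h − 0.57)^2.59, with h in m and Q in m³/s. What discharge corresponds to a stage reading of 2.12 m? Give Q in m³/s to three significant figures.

Q = 34.7 × (2.12 − 0.57)^2.59 = 34.7 × 1.55^2.59 = 108.0 m³/s

108 m³/s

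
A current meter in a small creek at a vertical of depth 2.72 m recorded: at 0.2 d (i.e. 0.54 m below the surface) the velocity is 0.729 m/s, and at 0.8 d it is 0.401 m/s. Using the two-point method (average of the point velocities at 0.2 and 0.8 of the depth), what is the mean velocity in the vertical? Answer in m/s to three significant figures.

0.565 m/s

v̄ = (0.729 + 0.401) / 2 = 0.5650 m/s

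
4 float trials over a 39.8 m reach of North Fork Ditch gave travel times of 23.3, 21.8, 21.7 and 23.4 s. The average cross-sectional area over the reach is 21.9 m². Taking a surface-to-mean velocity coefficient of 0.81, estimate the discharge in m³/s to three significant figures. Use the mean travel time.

31.3 m³/s

t̄ = (23.3 + 21.8 + 21.7 + 23.4) / 4 = 22.55 s
v_surface = L / t̄ = 39.8 / 22.55 = 1.765 m/s
v_mean = 0.81 × 1.765 = 1.430 m/s
Q = A × v_mean = 21.9 × 1.430 = 31.31 m³/s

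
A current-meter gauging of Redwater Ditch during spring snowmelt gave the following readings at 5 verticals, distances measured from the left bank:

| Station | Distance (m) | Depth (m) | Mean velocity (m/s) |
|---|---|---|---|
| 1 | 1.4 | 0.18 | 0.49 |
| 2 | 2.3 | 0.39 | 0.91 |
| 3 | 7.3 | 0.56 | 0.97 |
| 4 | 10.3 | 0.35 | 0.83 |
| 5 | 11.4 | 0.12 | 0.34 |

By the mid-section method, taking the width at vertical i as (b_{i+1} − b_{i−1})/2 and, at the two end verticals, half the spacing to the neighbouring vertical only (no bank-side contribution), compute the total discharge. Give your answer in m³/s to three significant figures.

3.88 m³/s

w_1 = (2.3 − 1.4)/2 = 0.45 m; q_1 = 0.49 × 0.18 × 0.45 = 0.03969 m³/s
w_2 = (7.3 − 1.4)/2 = 2.95 m; q_2 = 0.91 × 0.39 × 2.95 = 1.047 m³/s
w_3 = (10.3 − 2.3)/2 = 4 m; q_3 = 0.97 × 0.56 × 4 = 2.173 m³/s
w_4 = (11.4 − 7.3)/2 = 2.05 m; q_4 = 0.83 × 0.35 × 2.05 = 0.5955 m³/s
w_5 = (11.4 − 10.3)/2 = 0.55 m; q_5 = 0.34 × 0.12 × 0.55 = 0.02244 m³/s
Q = Σ qᵢ = 3.877 m³/s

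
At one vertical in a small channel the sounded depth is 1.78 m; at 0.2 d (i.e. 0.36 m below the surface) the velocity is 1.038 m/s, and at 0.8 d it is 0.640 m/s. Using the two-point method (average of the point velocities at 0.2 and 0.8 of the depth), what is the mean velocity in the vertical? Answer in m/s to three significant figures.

0.839 m/s

v̄ = (1.038 + 0.640) / 2 = 0.8390 m/s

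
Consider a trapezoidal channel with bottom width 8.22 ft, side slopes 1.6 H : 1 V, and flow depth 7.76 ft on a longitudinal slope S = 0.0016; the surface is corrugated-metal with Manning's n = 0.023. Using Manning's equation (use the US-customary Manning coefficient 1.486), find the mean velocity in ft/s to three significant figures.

6.80 ft/s

A = (b + z·y)·y = (8.22 + 1.6×7.76)×7.76 = 160.1 ft²
P = b + 2y√(1+z²) = 8.22 + 2×7.76×√(1+1.6²) = 37.50 ft
R = A/P = 160.1/37.50 = 4.270 ft
Q = (1.486/n)·A·R^(2/3)·S^(1/2) = (1.486/0.023) × 160.1 × 4.270^(2/3) × 0.0016^(1/2) = 1089 ft³/s
V = Q/A = 1089/160.1 = 6.802 ft/s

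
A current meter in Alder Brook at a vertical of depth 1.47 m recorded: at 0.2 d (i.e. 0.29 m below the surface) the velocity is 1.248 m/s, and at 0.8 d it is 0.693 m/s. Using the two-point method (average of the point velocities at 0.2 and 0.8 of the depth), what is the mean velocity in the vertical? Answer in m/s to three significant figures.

v̄ = (1.248 + 0.693) / 2 = 0.9705 m/s

0.971 m/s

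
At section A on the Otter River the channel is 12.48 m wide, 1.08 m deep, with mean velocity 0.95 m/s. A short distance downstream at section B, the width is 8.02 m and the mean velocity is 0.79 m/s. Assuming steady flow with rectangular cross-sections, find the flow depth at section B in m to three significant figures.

2.02 m

Q = A₁V₁ = (12.48×1.08) × 0.95 = 12.80 m³/s
d₂ = Q/(b₂ V₂) = 12.80/(8.02×0.79) = 2.021 m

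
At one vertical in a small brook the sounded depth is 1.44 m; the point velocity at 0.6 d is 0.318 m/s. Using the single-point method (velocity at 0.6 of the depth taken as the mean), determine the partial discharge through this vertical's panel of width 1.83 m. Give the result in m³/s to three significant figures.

0.838 m³/s

v̄ = v₀.₆ = 0.318 m/s
q = v̄ × d × w = 0.3180 × 1.44 × 1.83 = 0.8380 m³/s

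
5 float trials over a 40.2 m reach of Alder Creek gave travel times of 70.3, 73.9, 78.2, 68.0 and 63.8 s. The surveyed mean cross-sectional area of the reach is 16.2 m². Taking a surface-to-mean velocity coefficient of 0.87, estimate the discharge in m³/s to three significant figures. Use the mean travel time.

8.00 m³/s

t̄ = (70.3 + 73.9 + 78.2 + 68.0 + 63.8) / 5 = 70.84 s
v_surface = L / t̄ = 40.2 / 70.84 = 0.5675 m/s
v_mean = 0.87 × 0.5675 = 0.4937 m/s
Q = A × v_mean = 16.2 × 0.4937 = 7.998 m³/s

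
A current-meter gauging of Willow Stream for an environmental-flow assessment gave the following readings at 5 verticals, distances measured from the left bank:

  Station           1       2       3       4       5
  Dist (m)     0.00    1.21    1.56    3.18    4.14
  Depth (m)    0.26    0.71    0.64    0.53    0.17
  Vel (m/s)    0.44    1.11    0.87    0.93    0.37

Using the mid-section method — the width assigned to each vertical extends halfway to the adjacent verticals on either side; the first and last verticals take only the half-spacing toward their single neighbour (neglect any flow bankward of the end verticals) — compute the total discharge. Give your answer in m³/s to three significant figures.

w_1 = (1.21 − 0.00)/2 = 0.605 m; q_1 = 0.44 × 0.26 × 0.605 = 0.06921 m³/s
w_2 = (1.56 − 0.00)/2 = 0.78 m; q_2 = 1.11 × 0.71 × 0.78 = 0.6147 m³/s
w_3 = (3.18 − 1.21)/2 = 0.985 m; q_3 = 0.87 × 0.64 × 0.985 = 0.5484 m³/s
w_4 = (4.14 − 1.56)/2 = 1.29 m; q_4 = 0.93 × 0.53 × 1.29 = 0.6358 m³/s
w_5 = (4.14 − 3.18)/2 = 0.48 m; q_5 = 0.37 × 0.17 × 0.48 = 0.03019 m³/s
Q = Σ qᵢ = 1.898 m³/s

1.90 m³/s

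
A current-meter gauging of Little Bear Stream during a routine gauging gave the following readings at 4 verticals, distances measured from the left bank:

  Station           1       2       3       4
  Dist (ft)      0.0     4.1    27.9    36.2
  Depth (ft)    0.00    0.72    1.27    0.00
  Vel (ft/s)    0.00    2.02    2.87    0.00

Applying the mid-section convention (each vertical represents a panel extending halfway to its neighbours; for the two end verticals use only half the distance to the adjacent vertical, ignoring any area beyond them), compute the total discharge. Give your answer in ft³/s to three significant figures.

w_2 = (27.9 − 0.0)/2 = 13.95 ft; q_2 = 2.02 × 0.72 × 13.95 = 20.29 ft³/s
w_3 = (36.2 − 4.1)/2 = 16.05 ft; q_3 = 2.87 × 1.27 × 16.05 = 58.50 ft³/s
Stations 1, 4 contribute zero (depth or velocity is 0).
Q = Σ qᵢ = 78.79 ft³/s

78.8 ft³/s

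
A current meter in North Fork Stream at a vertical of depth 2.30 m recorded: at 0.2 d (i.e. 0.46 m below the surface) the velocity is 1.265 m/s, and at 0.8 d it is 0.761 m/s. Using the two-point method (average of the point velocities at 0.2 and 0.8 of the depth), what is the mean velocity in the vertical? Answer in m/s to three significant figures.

1.01 m/s

v̄ = (1.265 + 0.761) / 2 = 1.013 m/s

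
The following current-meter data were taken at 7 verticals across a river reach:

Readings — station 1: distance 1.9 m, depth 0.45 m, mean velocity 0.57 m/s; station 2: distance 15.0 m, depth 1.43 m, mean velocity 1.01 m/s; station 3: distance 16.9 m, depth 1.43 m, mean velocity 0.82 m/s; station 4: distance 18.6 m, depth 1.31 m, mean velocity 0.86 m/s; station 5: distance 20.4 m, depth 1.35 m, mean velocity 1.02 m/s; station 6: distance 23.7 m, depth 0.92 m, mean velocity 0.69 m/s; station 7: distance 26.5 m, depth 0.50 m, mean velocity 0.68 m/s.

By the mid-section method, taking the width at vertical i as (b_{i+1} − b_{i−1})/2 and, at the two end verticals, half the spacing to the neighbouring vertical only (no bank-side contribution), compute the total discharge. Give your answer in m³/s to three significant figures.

w_1 = (15.0 − 1.9)/2 = 6.55 m; q_1 = 0.57 × 0.45 × 6.55 = 1.680 m³/s
w_2 = (16.9 − 1.9)/2 = 7.5 m; q_2 = 1.01 × 1.43 × 7.5 = 10.83 m³/s
w_3 = (18.6 − 15.0)/2 = 1.8 m; q_3 = 0.82 × 1.43 × 1.8 = 2.111 m³/s
w_4 = (20.4 − 16.9)/2 = 1.75 m; q_4 = 0.86 × 1.31 × 1.75 = 1.972 m³/s
w_5 = (23.7 − 18.6)/2 = 2.55 m; q_5 = 1.02 × 1.35 × 2.55 = 3.511 m³/s
w_6 = (26.5 − 20.4)/2 = 3.05 m; q_6 = 0.69 × 0.92 × 3.05 = 1.936 m³/s
w_7 = (26.5 − 23.7)/2 = 1.4 m; q_7 = 0.68 × 0.50 × 1.4 = 0.4760 m³/s
Q = Σ qᵢ = 22.52 m³/s

22.5 m³/s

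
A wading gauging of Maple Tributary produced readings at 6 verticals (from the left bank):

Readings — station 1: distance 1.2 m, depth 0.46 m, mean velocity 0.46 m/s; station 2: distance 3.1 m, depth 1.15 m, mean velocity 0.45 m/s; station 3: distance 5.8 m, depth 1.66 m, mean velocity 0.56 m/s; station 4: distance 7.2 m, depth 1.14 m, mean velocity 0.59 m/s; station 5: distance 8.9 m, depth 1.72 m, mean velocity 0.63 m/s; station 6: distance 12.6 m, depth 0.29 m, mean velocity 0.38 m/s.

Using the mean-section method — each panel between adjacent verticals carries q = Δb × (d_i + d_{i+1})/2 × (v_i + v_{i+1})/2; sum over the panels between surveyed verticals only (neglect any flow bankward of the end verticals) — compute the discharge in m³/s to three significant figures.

Panel 1-2: Δb = 1.9 m, d̄ = (0.46+1.15)/2 = 0.805, v̄ = (0.46+0.45)/2 = 0.455 → q = 1.9×0.805×0.455 = 0.6959 m³/s
Panel 2-3: Δb = 2.7 m, d̄ = (1.15+1.66)/2 = 1.405, v̄ = (0.45+0.56)/2 = 0.505 → q = 2.7×1.405×0.505 = 1.916 m³/s
Panel 3-4: Δb = 1.4 m, d̄ = (1.66+1.14)/2 = 1.4, v̄ = (0.56+0.59)/2 = 0.575 → q = 1.4×1.4×0.575 = 1.127 m³/s
Panel 4-5: Δb = 1.7 m, d̄ = (1.14+1.72)/2 = 1.43, v̄ = (0.59+0.63)/2 = 0.61 → q = 1.7×1.43×0.61 = 1.483 m³/s
Panel 5-6: Δb = 3.7 m, d̄ = (1.72+0.29)/2 = 1.005, v̄ = (0.63+0.38)/2 = 0.505 → q = 3.7×1.005×0.505 = 1.878 m³/s
Q = Σ q = 7.099 m³/s

7.10 m³/s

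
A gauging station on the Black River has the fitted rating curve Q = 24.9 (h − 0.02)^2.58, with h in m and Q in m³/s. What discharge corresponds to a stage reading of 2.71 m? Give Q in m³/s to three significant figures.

320 m³/s

Q = 24.9 × (2.71 − 0.02)^2.58 = 24.9 × 2.69^2.58 = 319.9 m³/s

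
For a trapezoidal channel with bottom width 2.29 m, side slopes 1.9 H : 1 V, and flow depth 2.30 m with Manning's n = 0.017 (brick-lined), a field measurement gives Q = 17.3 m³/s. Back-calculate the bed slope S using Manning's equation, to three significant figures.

A = (b + z·y)·y = (2.29 + 1.9×2.30)×2.30 = 15.32 m²
P = b + 2y√(1+z²) = 2.29 + 2×2.30×√(1+1.9²) = 12.17 m
R = A/P = 15.32/12.17 = 1.259 m
S = (Q·n / (1·A·R^(2/3)))² = (17.3×0.017 / (1×15.32×1.166))² = 0.0002712

0.000271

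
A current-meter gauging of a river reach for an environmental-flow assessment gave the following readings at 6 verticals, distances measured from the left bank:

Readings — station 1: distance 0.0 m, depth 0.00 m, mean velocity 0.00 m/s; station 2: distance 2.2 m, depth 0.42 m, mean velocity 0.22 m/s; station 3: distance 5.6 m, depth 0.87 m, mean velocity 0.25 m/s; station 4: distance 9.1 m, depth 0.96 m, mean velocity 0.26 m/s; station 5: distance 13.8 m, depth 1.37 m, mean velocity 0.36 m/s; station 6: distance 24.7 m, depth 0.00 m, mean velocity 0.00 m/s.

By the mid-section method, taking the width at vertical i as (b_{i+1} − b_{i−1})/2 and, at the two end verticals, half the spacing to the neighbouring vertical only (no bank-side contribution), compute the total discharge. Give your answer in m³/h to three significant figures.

21200 m³/h

w_2 = (5.6 − 0.0)/2 = 2.8 m; q_2 = 0.22 × 0.42 × 2.8 = 0.2587 m³/s
w_3 = (9.1 − 2.2)/2 = 3.45 m; q_3 = 0.25 × 0.87 × 3.45 = 0.7504 m³/s
w_4 = (13.8 − 5.6)/2 = 4.1 m; q_4 = 0.26 × 0.96 × 4.1 = 1.023 m³/s
w_5 = (24.7 − 9.1)/2 = 7.8 m; q_5 = 0.36 × 1.37 × 7.8 = 3.847 m³/s
Stations 1, 6 contribute zero (depth or velocity is 0).
Q = Σ qᵢ = 5.879 m³/s
= 5.879 × 3600 = 21170 m³/h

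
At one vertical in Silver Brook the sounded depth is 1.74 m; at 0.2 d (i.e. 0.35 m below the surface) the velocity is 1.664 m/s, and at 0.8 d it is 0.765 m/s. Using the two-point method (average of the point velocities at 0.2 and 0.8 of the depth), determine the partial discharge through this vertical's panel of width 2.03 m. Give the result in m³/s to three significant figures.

4.29 m³/s

v̄ = (1.664 + 0.765) / 2 = 1.215 m/s
q = v̄ × d × w = 1.215 × 1.74 × 2.03 = 4.290 m³/s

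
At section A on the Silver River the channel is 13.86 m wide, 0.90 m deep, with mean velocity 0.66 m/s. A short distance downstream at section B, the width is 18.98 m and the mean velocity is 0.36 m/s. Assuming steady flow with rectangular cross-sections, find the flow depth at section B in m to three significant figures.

1.20 m

Q = A₁V₁ = (13.86×0.90) × 0.66 = 8.233 m³/s
d₂ = Q/(b₂ V₂) = 8.233/(18.98×0.36) = 1.205 m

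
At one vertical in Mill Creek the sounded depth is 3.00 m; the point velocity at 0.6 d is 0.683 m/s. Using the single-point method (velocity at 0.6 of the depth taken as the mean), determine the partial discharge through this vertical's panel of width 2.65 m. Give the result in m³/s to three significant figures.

5.43 m³/s

v̄ = v₀.₆ = 0.683 m/s
q = v̄ × d × w = 0.6830 × 3.00 × 2.65 = 5.430 m³/s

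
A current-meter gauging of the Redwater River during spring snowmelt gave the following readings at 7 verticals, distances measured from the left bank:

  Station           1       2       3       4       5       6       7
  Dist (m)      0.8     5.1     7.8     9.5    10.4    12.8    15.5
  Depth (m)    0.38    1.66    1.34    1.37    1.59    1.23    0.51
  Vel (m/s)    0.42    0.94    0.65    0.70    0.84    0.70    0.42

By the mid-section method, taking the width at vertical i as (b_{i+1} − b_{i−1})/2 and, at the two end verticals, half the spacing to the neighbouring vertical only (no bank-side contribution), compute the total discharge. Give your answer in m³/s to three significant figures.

w_1 = (5.1 − 0.8)/2 = 2.15 m; q_1 = 0.42 × 0.38 × 2.15 = 0.3431 m³/s
w_2 = (7.8 − 0.8)/2 = 3.5 m; q_2 = 0.94 × 1.66 × 3.5 = 5.461 m³/s
w_3 = (9.5 − 5.1)/2 = 2.2 m; q_3 = 0.65 × 1.34 × 2.2 = 1.916 m³/s
w_4 = (10.4 − 7.8)/2 = 1.3 m; q_4 = 0.70 × 1.37 × 1.3 = 1.247 m³/s
w_5 = (12.8 − 9.5)/2 = 1.65 m; q_5 = 0.84 × 1.59 × 1.65 = 2.204 m³/s
w_6 = (15.5 − 10.4)/2 = 2.55 m; q_6 = 0.70 × 1.23 × 2.55 = 2.196 m³/s
w_7 = (15.5 − 12.8)/2 = 1.35 m; q_7 = 0.42 × 0.51 × 1.35 = 0.2892 m³/s
Q = Σ qᵢ = 13.66 m³/s

13.7 m³/s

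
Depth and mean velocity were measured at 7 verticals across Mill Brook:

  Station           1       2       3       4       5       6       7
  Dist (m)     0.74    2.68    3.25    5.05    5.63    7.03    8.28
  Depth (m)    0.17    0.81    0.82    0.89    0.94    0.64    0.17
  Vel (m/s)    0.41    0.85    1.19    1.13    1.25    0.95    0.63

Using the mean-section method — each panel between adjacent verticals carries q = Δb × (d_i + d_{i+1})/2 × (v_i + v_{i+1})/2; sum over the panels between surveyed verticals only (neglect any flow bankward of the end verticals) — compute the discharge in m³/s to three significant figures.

5.11 m³/s

Panel 1-2: Δb = 1.94 m, d̄ = (0.17+0.81)/2 = 0.49, v̄ = (0.41+0.85)/2 = 0.63 → q = 1.94×0.49×0.63 = 0.5989 m³/s
Panel 2-3: Δb = 0.57 m, d̄ = (0.81+0.82)/2 = 0.815, v̄ = (0.85+1.19)/2 = 1.02 → q = 0.57×0.815×1.02 = 0.4738 m³/s
Panel 3-4: Δb = 1.8 m, d̄ = (0.82+0.89)/2 = 0.855, v̄ = (1.19+1.13)/2 = 1.16 → q = 1.8×0.855×1.16 = 1.785 m³/s
Panel 4-5: Δb = 0.58 m, d̄ = (0.89+0.94)/2 = 0.915, v̄ = (1.13+1.25)/2 = 1.19 → q = 0.58×0.915×1.19 = 0.6315 m³/s
Panel 5-6: Δb = 1.4 m, d̄ = (0.94+0.64)/2 = 0.79, v̄ = (1.25+0.95)/2 = 1.1 → q = 1.4×0.79×1.1 = 1.217 m³/s
Panel 6-7: Δb = 1.25 m, d̄ = (0.64+0.17)/2 = 0.405, v̄ = (0.95+0.63)/2 = 0.79 → q = 1.25×0.405×0.79 = 0.3999 m³/s
Q = Σ q = 5.106 m³/s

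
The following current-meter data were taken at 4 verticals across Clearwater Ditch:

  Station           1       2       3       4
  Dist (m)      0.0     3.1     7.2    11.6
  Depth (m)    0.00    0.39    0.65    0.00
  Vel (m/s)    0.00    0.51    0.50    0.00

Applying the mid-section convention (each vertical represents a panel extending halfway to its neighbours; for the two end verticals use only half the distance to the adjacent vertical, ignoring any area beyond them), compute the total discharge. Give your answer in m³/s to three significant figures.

w_2 = (7.2 − 0.0)/2 = 3.6 m; q_2 = 0.51 × 0.39 × 3.6 = 0.7160 m³/s
w_3 = (11.6 − 3.1)/2 = 4.25 m; q_3 = 0.50 × 0.65 × 4.25 = 1.381 m³/s
Stations 1, 4 contribute zero (depth or velocity is 0).
Q = Σ qᵢ = 2.097 m³/s

2.10 m³/s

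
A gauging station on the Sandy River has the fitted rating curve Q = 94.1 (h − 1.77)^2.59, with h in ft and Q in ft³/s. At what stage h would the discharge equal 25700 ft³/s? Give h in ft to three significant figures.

h − h₀ = (Q/C)^(1/b) = (25700/94.1)^(1/2.59) = 8.723 ft
h = 1.77 + 8.723 = 10.49 ft

10.5 ft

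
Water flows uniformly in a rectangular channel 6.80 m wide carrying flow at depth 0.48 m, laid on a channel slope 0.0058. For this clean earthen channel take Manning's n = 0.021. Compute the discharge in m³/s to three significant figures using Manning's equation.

A = b·y = 6.80 × 0.48 = 3.264 m²
P = b + 2y = 6.80 + 2×0.48 = 7.760 m
R = A/P = 3.264/7.760 = 0.4206 m
Q = (1/n)·A·R^(2/3)·S^(1/2) = (1/0.021) × 3.264 × 0.4206^(2/3) × 0.0058^(1/2) = 6.645 m³/s

6.65 m³/s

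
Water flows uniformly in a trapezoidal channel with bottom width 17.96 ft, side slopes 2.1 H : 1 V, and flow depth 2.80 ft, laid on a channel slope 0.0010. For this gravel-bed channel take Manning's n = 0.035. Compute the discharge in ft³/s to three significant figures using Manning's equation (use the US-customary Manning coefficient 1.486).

A = (b + z·y)·y = (17.96 + 2.1×2.80)×2.80 = 66.75 ft²
P = b + 2y√(1+z²) = 17.96 + 2×2.80×√(1+2.1²) = 30.99 ft
R = A/P = 66.75/30.99 = 2.154 ft
Q = (1.486/n)·A·R^(2/3)·S^(1/2) = (1.486/0.035) × 66.75 × 2.154^(2/3) × 0.0010^(1/2) = 149.5 ft³/s

149 ft³/s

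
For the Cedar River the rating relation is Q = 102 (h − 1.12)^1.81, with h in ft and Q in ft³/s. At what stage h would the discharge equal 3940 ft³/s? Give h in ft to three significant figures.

h − h₀ = (Q/C)^(1/b) = (3940/102)^(1/1.81) = 7.529 ft
h = 1.12 + 7.529 = 8.649 ft

8.65 ft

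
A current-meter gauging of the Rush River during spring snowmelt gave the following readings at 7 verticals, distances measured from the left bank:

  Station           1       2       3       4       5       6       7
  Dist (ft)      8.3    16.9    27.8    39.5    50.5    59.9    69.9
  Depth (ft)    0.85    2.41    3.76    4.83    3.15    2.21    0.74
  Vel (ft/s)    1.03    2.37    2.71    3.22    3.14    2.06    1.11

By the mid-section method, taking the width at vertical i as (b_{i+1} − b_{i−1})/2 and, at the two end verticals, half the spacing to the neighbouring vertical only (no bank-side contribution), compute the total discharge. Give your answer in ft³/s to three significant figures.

w_1 = (16.9 − 8.3)/2 = 4.3 ft; q_1 = 1.03 × 0.85 × 4.3 = 3.765 ft³/s
w_2 = (27.8 − 8.3)/2 = 9.75 ft; q_2 = 2.37 × 2.41 × 9.75 = 55.69 ft³/s
w_3 = (39.5 − 16.9)/2 = 11.3 ft; q_3 = 2.71 × 3.76 × 11.3 = 115.1 ft³/s
w_4 = (50.5 − 27.8)/2 = 11.35 ft; q_4 = 3.22 × 4.83 × 11.35 = 176.5 ft³/s
w_5 = (59.9 − 39.5)/2 = 10.2 ft; q_5 = 3.14 × 3.15 × 10.2 = 100.9 ft³/s
w_6 = (69.9 − 50.5)/2 = 9.7 ft; q_6 = 2.06 × 2.21 × 9.7 = 44.16 ft³/s
w_7 = (69.9 − 59.9)/2 = 5 ft; q_7 = 1.11 × 0.74 × 5 = 4.107 ft³/s
Q = Σ qᵢ = 500.3 ft³/s

500 ft³/s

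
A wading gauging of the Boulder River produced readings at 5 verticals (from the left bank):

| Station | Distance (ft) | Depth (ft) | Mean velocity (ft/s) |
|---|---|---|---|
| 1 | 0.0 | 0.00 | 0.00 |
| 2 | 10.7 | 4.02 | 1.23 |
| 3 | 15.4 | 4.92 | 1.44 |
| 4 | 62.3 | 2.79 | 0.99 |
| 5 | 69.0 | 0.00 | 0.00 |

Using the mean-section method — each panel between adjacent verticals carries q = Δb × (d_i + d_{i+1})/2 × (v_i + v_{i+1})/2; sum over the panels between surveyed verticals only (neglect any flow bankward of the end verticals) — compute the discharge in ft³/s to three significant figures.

266 ft³/s

Panel 1-2: Δb = 10.7 ft, d̄ = (0.00+4.02)/2 = 2.01, v̄ = (0.00+1.23)/2 = 0.615 → q = 10.7×2.01×0.615 = 13.23 ft³/s
Panel 2-3: Δb = 4.7 ft, d̄ = (4.02+4.92)/2 = 4.47, v̄ = (1.23+1.44)/2 = 1.335 → q = 4.7×4.47×1.335 = 28.05 ft³/s
Panel 3-4: Δb = 46.9 ft, d̄ = (4.92+2.79)/2 = 3.855, v̄ = (1.44+0.99)/2 = 1.215 → q = 46.9×3.855×1.215 = 219.7 ft³/s
Panel 4-5: Δb = 6.7 ft, d̄ = (2.79+0.00)/2 = 1.395, v̄ = (0.99+0.00)/2 = 0.495 → q = 6.7×1.395×0.495 = 4.627 ft³/s
Q = Σ q = 265.6 ft³/s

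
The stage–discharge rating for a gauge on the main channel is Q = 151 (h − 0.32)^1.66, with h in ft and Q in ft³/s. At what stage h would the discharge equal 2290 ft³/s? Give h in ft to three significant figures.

5.46 ft

h − h₀ = (Q/C)^(1/b) = (2290/151)^(1/1.66) = 5.145 ft
h = 0.32 + 5.145 = 5.465 ft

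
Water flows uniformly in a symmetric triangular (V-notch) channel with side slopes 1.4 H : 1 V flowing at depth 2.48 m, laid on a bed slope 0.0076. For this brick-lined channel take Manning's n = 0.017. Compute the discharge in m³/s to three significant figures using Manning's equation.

A = z·y² = 1.4×2.48² = 8.611 m²
P = 2y√(1+z²) = 2×2.48×√(1+1.4²) = 8.534 m
R = A/P = 8.611/8.534 = 1.009 m
Q = (1/n)·A·R^(2/3)·S^(1/2) = (1/0.017) × 8.611 × 1.009^(2/3) × 0.0076^(1/2) = 44.42 m³/s

44.4 m³/s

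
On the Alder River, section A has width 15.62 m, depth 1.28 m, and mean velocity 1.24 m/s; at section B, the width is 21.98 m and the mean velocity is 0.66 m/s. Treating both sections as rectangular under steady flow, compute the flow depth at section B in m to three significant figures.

Q = A₁V₁ = (15.62×1.28) × 1.24 = 24.79 m³/s
d₂ = Q/(b₂ V₂) = 24.79/(21.98×0.66) = 1.709 m

1.71 m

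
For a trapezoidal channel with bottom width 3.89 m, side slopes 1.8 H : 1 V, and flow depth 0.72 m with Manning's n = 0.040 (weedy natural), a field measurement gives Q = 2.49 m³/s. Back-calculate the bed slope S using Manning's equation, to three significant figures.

0.00160

A = (b + z·y)·y = (3.89 + 1.8×0.72)×0.72 = 3.734 m²
P = b + 2y√(1+z²) = 3.89 + 2×0.72×√(1+1.8²) = 6.855 m
R = A/P = 3.734/6.855 = 0.5447 m
S = (Q·n / (1·A·R^(2/3)))² = (2.49×0.040 / (1×3.734×0.6670))² = 0.001600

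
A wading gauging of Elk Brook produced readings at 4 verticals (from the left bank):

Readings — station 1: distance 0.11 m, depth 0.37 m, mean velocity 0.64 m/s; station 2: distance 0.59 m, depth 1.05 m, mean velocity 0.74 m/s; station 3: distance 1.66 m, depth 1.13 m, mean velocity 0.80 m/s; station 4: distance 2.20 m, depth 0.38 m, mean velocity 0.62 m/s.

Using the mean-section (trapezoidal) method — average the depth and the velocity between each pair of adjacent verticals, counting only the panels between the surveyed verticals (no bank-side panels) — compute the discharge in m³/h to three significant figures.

5120 m³/h

Panel 1-2: Δb = 0.48 m, d̄ = (0.37+1.05)/2 = 0.71, v̄ = (0.64+0.74)/2 = 0.69 → q = 0.48×0.71×0.69 = 0.2352 m³/s
Panel 2-3: Δb = 1.07 m, d̄ = (1.05+1.13)/2 = 1.09, v̄ = (0.74+0.80)/2 = 0.77 → q = 1.07×1.09×0.77 = 0.8981 m³/s
Panel 3-4: Δb = 0.54 m, d̄ = (1.13+0.38)/2 = 0.755, v̄ = (0.80+0.62)/2 = 0.71 → q = 0.54×0.755×0.71 = 0.2895 m³/s
Q = Σ q = 1.423 m³/s
= 1.423 × 3600 = 5122 m³/h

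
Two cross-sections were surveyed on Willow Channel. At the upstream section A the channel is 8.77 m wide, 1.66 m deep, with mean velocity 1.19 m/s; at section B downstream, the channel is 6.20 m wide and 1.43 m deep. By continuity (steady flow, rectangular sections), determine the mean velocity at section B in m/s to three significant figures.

Q = A₁V₁ = (8.77×1.66) × 1.19 = 17.32 m³/s
A₂ = 6.20 × 1.43 = 8.866 m²
V₂ = Q/A₂ = 17.32/8.866 = 1.954 m/s

1.95 m/s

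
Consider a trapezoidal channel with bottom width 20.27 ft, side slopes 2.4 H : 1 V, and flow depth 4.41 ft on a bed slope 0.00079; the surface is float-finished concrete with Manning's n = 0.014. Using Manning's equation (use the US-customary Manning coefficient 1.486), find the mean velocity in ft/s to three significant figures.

6.41 ft/s

A = (b + z·y)·y = (20.27 + 2.4×4.41)×4.41 = 136.1 ft²
P = b + 2y√(1+z²) = 20.27 + 2×4.41×√(1+2.4²) = 43.20 ft
R = A/P = 136.1/43.20 = 3.150 ft
Q = (1.486/n)·A·R^(2/3)·S^(1/2) = (1.486/0.014) × 136.1 × 3.150^(2/3) × 0.00079^(1/2) = 872.2 ft³/s
V = Q/A = 872.2/136.1 = 6.410 ft/s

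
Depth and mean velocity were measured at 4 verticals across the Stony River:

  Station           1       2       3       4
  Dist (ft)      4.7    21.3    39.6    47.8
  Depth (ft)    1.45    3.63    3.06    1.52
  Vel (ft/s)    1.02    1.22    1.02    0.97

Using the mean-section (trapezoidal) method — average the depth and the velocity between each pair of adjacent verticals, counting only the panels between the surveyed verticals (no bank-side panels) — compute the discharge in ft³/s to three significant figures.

134 ft³/s

Panel 1-2: Δb = 16.6 ft, d̄ = (1.45+3.63)/2 = 2.54, v̄ = (1.02+1.22)/2 = 1.12 → q = 16.6×2.54×1.12 = 47.22 ft³/s
Panel 2-3: Δb = 18.3 ft, d̄ = (3.63+3.06)/2 = 3.345, v̄ = (1.22+1.02)/2 = 1.12 → q = 18.3×3.345×1.12 = 68.56 ft³/s
Panel 3-4: Δb = 8.2 ft, d̄ = (3.06+1.52)/2 = 2.29, v̄ = (1.02+0.97)/2 = 0.995 → q = 8.2×2.29×0.995 = 18.68 ft³/s
Q = Σ q = 134.5 ft³/s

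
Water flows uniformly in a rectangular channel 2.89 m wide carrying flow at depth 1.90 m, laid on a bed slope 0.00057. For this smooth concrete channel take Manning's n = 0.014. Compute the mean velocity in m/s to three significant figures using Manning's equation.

A = b·y = 2.89 × 1.90 = 5.491 m²
P = b + 2y = 2.89 + 2×1.90 = 6.690 m
R = A/P = 5.491/6.690 = 0.8208 m
Q = (1/n)·A·R^(2/3)·S^(1/2) = (1/0.014) × 5.491 × 0.8208^(2/3) × 0.00057^(1/2) = 8.209 m³/s
V = Q/A = 8.209/5.491 = 1.495 m/s

1.49 m/s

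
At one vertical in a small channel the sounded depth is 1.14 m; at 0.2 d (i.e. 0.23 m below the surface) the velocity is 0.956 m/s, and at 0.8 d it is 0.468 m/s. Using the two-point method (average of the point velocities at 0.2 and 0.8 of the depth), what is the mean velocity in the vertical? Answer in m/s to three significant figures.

0.712 m/s

v̄ = (0.956 + 0.468) / 2 = 0.7120 m/s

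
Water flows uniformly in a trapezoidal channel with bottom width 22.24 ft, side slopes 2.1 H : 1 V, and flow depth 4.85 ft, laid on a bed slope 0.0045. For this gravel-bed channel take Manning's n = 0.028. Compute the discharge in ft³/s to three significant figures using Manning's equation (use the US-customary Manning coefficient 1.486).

A = (b + z·y)·y = (22.24 + 2.1×4.85)×4.85 = 157.3 ft²
P = b + 2y√(1+z²) = 22.24 + 2×4.85×√(1+2.1²) = 44.80 ft
R = A/P = 157.3/44.80 = 3.510 ft
Q = (1.486/n)·A·R^(2/3)·S^(1/2) = (1.486/0.028) × 157.3 × 3.510^(2/3) × 0.0045^(1/2) = 1293 ft³/s

1290 ft³/s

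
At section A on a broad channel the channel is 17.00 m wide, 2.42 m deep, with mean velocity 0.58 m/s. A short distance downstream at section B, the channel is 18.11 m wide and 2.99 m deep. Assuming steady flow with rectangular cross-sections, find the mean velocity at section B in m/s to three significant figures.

0.441 m/s

Q = A₁V₁ = (17.00×2.42) × 0.58 = 23.86 m³/s
A₂ = 18.11 × 2.99 = 54.15 m²
V₂ = Q/A₂ = 23.86/54.15 = 0.4407 m/s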